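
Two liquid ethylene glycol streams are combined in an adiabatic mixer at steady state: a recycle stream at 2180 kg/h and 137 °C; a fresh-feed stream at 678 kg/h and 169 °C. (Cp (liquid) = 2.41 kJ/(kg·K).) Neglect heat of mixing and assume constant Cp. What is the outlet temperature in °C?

No heat crosses the boundary, so H_out = H_in.
Σ ṁᵢCp,ᵢTᵢ = 2180×2.41×137 + 678×2.41×169 = 995910
Σ ṁᵢCp,ᵢ = 2180×2.41 + 678×2.41 = 6887.8
T_out = 995910 / 6887.8 = 144.59 °C

T_out = 145 °C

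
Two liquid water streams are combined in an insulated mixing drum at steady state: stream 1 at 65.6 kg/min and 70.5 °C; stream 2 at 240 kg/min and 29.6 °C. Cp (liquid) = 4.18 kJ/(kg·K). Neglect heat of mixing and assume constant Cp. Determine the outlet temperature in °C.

No heat crosses the boundary, so H_out = H_in.
T_out = Σ ṁᵢCp,ᵢTᵢ / Σ ṁᵢCp,ᵢ
      = 49026 / 1277.4 = 38.38 °C

T_out = 38.4 °C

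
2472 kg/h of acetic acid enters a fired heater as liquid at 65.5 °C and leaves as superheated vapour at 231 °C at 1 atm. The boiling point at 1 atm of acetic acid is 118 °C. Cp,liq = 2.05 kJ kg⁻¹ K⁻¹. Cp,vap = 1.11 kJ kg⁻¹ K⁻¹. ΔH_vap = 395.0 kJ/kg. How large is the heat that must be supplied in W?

Q = 431000 W

liquid 65.5→118 °C: 107.62 kJ/kg
vaporisation at 118 °C: 395 kJ/kg
vapour 118→231 °C: 125.43 kJ/kg
Δh = 107.62 + 395 + 125.43 = 628.05 kJ/kg
Q = ṁ·Δh = 2472 kg/h × 628.05 kJ/kg = 1.5526e+06 kJ/h
|Q| = 431.26 kW = 431260 W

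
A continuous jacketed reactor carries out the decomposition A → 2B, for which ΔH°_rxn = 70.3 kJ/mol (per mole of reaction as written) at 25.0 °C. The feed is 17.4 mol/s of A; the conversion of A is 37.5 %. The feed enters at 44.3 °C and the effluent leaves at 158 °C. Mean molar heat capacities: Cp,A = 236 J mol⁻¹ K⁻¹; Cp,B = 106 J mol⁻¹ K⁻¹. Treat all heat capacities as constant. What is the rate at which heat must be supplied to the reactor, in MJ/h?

Extent of reaction ξ = 0.375 × 17.4 = 6.525 mol/s
Reaction term: ξ·ΔH°_rxn = 6.525 × 70.3 = 458.71 kJ/s
Sensible, feed 44.3→25 °C: -79.254 kJ/s
Outlet flows (mol/s): A 10.875, B 13.05
Sensible, products 25→158 °C: 525.32 kJ/s
Q = ΔH = 904.78 kJ/s = 904.78 kW
Heat supplied = 3257.2 MJ/h

Q_in = 3260 MJ/h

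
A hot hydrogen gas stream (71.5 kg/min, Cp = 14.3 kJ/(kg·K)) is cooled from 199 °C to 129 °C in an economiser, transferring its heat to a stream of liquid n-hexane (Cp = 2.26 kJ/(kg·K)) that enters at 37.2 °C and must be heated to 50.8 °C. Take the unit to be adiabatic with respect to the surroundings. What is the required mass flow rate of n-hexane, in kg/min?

ṁ_c = 2330 kg/min

Heat released by hot stream: Q = 71.5 × 14.3 × (199 − 129) = 71572 kJ/min
Energy balance on cold side (adiabatic exchanger): Q = ṁ_c·Cp_c·(T_c,out − T_c,in)
ṁ_c = 71572 / [2.26 × (50.8 − 37.2)] = 2328.6 kg/min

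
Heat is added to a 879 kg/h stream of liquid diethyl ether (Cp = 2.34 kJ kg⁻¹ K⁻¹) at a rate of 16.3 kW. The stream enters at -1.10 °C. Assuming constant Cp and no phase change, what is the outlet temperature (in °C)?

T_out = 27.4 °C

Q = 16.3 kW = 58680 kJ/h
ΔT = Q/(ṁ·Cp) = 58680/(879×2.34) = 28.529 K
T_out = -1.10 + 28.529 = 27.429 °C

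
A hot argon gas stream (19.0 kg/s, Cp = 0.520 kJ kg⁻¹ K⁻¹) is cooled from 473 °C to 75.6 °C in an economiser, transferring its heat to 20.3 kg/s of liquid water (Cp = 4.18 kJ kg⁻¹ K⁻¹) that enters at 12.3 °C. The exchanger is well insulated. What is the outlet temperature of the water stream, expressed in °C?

T_c,out = 58.6 °C

Heat released by hot stream: Q = 19.0 × 0.520 × (473 − 75.6) = 3926.3 kJ/s
Energy balance on cold side (adiabatic exchanger): Q = ṁ_c·Cp_c·(T_c,out − T_c,in)
T_c,out = 12.3 + 3926.3/(20.3 × 4.18) = 58.571 °C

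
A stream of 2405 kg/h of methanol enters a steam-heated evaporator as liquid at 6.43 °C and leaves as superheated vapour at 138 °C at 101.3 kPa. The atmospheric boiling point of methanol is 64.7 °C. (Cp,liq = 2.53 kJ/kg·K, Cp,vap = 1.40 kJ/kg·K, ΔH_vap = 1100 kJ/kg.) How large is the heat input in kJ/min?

liquid 6.43→64.7 °C: 147.42 kJ/kg
vaporisation at 64.7 °C: 1100 kJ/kg
vapour 64.7→138 °C: 102.62 kJ/kg
Δh = 147.42 + 1100 + 102.62 = 1350 kJ/kg
Q = ṁ·Δh = 2405 kg/h × 1350 kJ/kg = 3.2469e+06 kJ/h
|Q| = 901.9 kW = 54114 kJ/min

Q = 54100 kJ/min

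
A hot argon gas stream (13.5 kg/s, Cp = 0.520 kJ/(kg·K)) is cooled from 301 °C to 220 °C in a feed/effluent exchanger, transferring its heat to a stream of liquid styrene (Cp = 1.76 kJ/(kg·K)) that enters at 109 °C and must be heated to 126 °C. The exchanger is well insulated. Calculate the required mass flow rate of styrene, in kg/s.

Heat released by hot stream: Q = 13.5 × 0.520 × (301 − 220) = 568.62 kJ/s
Energy balance on cold side (adiabatic exchanger): Q = ṁ_c·Cp_c·(T_c,out − T_c,in)
ṁ_c = 568.62 / [1.76 × (126 − 109)] = 19.005 kg/s

ṁ_c = 19.0 kg/s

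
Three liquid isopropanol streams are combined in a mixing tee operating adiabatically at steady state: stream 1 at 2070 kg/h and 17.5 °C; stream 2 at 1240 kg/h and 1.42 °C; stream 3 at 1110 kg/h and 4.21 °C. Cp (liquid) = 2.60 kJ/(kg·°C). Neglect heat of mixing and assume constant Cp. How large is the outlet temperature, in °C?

Adiabatic, steady state ⇒ Σ ṁᵢCp,ᵢ(T_out − Tᵢ) = 0
T_out = Σ ṁᵢCp,ᵢTᵢ / Σ ṁᵢCp,ᵢ
      = 110910 / 11492 = 9.6513 °C

T_out = 9.65 °C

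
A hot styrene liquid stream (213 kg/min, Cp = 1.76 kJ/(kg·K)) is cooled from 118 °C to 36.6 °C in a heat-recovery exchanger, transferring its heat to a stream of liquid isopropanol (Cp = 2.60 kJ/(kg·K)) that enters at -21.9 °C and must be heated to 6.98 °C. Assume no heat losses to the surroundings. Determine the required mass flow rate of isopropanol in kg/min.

Heat released by hot stream: Q = 213 × 1.76 × (118 − 36.6) = 30515 kJ/min
Energy balance on cold side (adiabatic exchanger): Q = ṁ_c·Cp_c·(T_c,out − T_c,in)
ṁ_c = 30515 / [2.60 × (6.98 − -21.9)] = 406.39 kg/min

ṁ_c = 406 kg/min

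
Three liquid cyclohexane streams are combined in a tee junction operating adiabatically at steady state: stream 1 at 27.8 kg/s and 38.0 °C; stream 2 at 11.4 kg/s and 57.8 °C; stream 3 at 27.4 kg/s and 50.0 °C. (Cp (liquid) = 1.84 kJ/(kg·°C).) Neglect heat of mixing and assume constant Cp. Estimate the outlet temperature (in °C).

Energy balance with Q = 0: Σ ṁᵢCp,ᵢ(T_out − Tᵢ) = 0
Σ ṁᵢCp,ᵢTᵢ = 27.8×1.84×38.0 + 11.4×1.84×57.8 + 27.4×1.84×50.0 = 5677
Σ ṁᵢCp,ᵢ = 27.8×1.84 + 11.4×1.84 + 27.4×1.84 = 122.54
T_out = 5677 / 122.54 = 46.326 °C

T_out = 46.3 °C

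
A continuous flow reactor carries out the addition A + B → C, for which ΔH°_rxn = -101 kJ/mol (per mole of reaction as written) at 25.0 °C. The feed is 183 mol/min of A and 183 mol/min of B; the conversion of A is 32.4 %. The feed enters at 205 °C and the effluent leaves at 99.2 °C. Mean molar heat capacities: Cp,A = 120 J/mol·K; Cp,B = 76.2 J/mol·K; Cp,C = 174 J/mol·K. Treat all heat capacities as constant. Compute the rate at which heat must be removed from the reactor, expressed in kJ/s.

Q_out = 165 kJ/s

Extent of reaction ξ = 0.324 × 183 = 59.292 mol/min
Reaction term: ξ·ΔH°_rxn = 59.292 × -101 = -5988.5 kJ/min
Sensible, feed 205→25 °C: -6462.8 kJ/min
Outlet flows (mol/min): A 123.71, B 123.71, C 59.292
Sensible, products 25→99.2 °C: 2566.5 kJ/min
Q = ΔH = -9884.9 kJ/min = -164.75 kW
Heat removed = 164.75 kJ/s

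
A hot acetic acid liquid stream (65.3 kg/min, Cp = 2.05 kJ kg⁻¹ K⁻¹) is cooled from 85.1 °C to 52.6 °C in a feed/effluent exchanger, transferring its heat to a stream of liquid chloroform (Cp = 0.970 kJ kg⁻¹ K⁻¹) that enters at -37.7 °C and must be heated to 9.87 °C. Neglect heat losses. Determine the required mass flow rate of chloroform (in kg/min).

Heat released by hot stream: Q = 65.3 × 2.05 × (85.1 − 52.6) = 4350.6 kJ/min
Energy balance on cold side (adiabatic exchanger): Q = ṁ_c·Cp_c·(T_c,out − T_c,in)
ṁ_c = 4350.6 / [0.970 × (9.87 − -37.7)] = 94.286 kg/min

ṁ_c = 94.3 kg/min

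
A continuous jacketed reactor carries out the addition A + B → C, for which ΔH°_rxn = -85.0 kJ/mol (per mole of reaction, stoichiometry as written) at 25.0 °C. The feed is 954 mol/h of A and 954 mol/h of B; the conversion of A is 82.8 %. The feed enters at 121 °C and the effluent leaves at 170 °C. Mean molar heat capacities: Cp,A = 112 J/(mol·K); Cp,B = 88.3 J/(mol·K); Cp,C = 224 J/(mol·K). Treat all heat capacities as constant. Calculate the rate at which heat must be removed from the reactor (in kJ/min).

Q_out = 918 kJ/min

Extent of reaction ξ = 0.828 × 954 = 789.91 mol/h
Reaction term: ξ·ΔH°_rxn = 789.91 × -85.0 = -67143 kJ/h
Sensible, feed 121→25 °C: -18344 kJ/h
Outlet flows (mol/h): A 164.09, B 164.09, C 789.91
Sensible, products 25→170 °C: 30422 kJ/h
Q = ΔH = -55065 kJ/h = -15.296 kW
Heat removed = 917.75 kJ/min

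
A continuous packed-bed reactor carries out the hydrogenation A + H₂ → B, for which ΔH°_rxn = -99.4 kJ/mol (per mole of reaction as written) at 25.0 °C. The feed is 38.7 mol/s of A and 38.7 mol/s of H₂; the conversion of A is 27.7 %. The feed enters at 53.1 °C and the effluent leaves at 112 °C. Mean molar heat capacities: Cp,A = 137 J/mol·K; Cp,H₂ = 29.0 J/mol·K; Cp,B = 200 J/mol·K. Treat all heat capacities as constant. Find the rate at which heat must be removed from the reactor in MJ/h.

Extent of reaction ξ = 0.277 × 38.7 = 10.72 mol/s
Reaction term: ξ·ΔH°_rxn = 10.72 × -99.4 = -1065.6 kJ/s
Sensible, feed 53.1→25 °C: -180.52 kJ/s
Outlet flows (mol/s): A 27.98, H₂ 27.98, B 10.72
Sensible, products 25→112 °C: 590.61 kJ/s
Q = ΔH = -655.46 kJ/s = -655.46 kW
Heat removed = 2359.7 MJ/h

Q_out = 2360 MJ/h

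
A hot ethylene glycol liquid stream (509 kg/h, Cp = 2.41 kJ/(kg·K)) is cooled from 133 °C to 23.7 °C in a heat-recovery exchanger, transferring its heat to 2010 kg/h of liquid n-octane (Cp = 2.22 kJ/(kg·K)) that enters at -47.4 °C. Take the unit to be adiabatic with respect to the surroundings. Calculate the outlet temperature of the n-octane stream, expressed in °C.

T_c,out = -17.4 °C

Heat released by hot stream: Q = 509 × 2.41 × (133 − 23.7) = 134080 kJ/h
Energy balance on cold side (adiabatic exchanger): Q = ṁ_c·Cp_c·(T_c,out − T_c,in)
T_c,out = -47.4 + 134080/(2010 × 2.22) = -17.353 °C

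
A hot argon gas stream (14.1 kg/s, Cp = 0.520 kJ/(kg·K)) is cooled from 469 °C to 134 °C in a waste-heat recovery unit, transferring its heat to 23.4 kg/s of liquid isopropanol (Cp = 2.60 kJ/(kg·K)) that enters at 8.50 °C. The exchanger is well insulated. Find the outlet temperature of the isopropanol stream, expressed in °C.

Heat released by hot stream: Q = 14.1 × 0.520 × (469 − 134) = 2456.2 kJ/s
Energy balance on cold side (adiabatic exchanger): Q = ṁ_c·Cp_c·(T_c,out − T_c,in)
T_c,out = 8.50 + 2456.2/(23.4 × 2.60) = 48.872 °C

T_c,out = 48.9 °C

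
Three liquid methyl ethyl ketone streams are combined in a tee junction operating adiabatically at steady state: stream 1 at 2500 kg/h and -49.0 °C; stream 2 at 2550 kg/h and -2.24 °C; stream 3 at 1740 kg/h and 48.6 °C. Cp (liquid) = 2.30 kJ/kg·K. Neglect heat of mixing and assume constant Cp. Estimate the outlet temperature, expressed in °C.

T_out = -6.43 °C

Adiabatic, steady state ⇒ Σ ṁᵢCp,ᵢ(T_out − Tᵢ) = 0
Σ ṁᵢCp,ᵢTᵢ = 2500×2.30×-49.0 + 2550×2.30×-2.24 + 1740×2.30×48.6 = -100390
Σ ṁᵢCp,ᵢ = 2500×2.30 + 2550×2.30 + 1740×2.30 = 15617
T_out = -100390 / 15617 = -6.4283 °C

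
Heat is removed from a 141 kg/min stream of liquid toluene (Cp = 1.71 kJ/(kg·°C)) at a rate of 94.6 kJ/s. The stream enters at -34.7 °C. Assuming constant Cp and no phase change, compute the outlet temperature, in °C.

Q = 94.6 kJ/s = 5676 kJ/min
ΔT = Q/(ṁ·Cp) = 5676/(141×1.71) = 23.541 K
T_out = -34.7 − 23.541 = -58.241 °C

T_out = -58.2 °C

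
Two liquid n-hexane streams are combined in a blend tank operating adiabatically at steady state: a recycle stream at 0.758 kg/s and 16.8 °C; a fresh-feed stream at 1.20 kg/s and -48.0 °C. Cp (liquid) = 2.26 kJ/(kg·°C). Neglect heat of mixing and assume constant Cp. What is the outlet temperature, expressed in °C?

T_out = -22.9 °C

No heat crosses the boundary, so H_out = H_in.
T_out = Σ ṁᵢCp,ᵢTᵢ / Σ ṁᵢCp,ᵢ
      = -101.4 / 4.4251 = -22.914 °C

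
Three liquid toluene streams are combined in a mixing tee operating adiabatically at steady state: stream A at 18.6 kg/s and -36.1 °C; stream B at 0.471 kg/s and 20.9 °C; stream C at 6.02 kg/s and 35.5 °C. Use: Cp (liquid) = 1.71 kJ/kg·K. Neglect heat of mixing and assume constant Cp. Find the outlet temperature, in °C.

T_out = -17.9 °C

No heat crosses the boundary, so H_out = H_in.
Σ ṁᵢCp,ᵢTᵢ = 18.6×1.71×-36.1 + 0.471×1.71×20.9 + 6.02×1.71×35.5 = -765.92
Σ ṁᵢCp,ᵢ = 18.6×1.71 + 0.471×1.71 + 6.02×1.71 = 42.906
T_out = -765.92 / 42.906 = -17.851 °C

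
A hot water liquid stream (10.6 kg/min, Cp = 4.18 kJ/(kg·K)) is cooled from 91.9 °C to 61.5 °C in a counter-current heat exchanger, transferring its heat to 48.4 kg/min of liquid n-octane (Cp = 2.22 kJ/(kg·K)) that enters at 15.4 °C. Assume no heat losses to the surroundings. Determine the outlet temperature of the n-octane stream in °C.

T_c,out = 27.9 °C

Heat released by hot stream: Q = 10.6 × 4.18 × (91.9 − 61.5) = 1347 kJ/min
Energy balance on cold side (adiabatic exchanger): Q = ṁ_c·Cp_c·(T_c,out − T_c,in)
T_c,out = 15.4 + 1347/(48.4 × 2.22) = 27.936 °C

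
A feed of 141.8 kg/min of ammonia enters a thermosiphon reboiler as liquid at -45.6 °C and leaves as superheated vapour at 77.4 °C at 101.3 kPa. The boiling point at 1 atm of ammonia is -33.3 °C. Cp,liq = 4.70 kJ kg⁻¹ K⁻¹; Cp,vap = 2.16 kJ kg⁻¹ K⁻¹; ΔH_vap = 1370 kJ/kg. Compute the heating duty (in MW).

Q = 3.94 MW

liquid -45.6→-33.3 °C: 57.81 kJ/kg
vaporisation at -33.3 °C: 1370 kJ/kg
vapour -33.3→77.4 °C: 239.11 kJ/kg
Δh = 57.81 + 1370 + 239.11 = 1666.9 kJ/kg
Q = ṁ·Δh = 141.8 kg/min × 1666.9 kJ/kg = 236370 kJ/min
|Q| = 3939.5 kW = 3.9395 MW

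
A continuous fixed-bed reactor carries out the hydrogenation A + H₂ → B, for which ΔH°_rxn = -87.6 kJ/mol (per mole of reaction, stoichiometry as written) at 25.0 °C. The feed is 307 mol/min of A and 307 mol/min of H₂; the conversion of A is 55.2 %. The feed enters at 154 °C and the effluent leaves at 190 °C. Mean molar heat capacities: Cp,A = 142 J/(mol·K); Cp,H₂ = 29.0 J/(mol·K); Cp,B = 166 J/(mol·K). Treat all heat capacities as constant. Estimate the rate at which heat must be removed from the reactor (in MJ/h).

Extent of reaction ξ = 0.552 × 307 = 169.46 mol/min
Reaction term: ξ·ΔH°_rxn = 169.46 × -87.6 = -14845 kJ/min
Sensible, feed 154→25 °C: -6772.1 kJ/min
Outlet flows (mol/min): A 137.54, H₂ 137.54, B 169.46
Sensible, products 25→190 °C: 8522.2 kJ/min
Q = ΔH = -13095 kJ/min = -218.25 kW
Heat removed = 785.7 MJ/h

Q_out = 786 MJ/h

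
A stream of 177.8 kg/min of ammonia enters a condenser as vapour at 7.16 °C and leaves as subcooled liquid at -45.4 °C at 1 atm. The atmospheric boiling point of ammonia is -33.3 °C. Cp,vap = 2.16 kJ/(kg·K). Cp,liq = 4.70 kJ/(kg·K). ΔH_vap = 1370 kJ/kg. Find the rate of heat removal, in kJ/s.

Q_c = 4490 kJ/s

vapour 7.16→-33.3 °C: -87.394 kJ/kg
condensation at -33.3 °C: -1370 kJ/kg
liquid -33.3→-45.4 °C: -56.87 kJ/kg
Δh = -87.394 + -1370 + -56.87 = -1514.3 kJ/kg
Q = ṁ·Δh = 177.8 kg/min × -1514.3 kJ/kg = -269240 kJ/min
|Q| = 4487.3 kW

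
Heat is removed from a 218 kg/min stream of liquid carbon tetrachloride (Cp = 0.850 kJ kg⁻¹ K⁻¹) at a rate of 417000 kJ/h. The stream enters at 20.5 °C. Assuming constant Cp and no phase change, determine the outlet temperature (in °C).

Q = 417000 kJ/h = 6950 kJ/min
ΔT = Q/(ṁ·Cp) = 6950/(218×0.850) = 37.507 K
T_out = 20.5 − 37.507 = -17.007 °C

T_out = -17.0 °C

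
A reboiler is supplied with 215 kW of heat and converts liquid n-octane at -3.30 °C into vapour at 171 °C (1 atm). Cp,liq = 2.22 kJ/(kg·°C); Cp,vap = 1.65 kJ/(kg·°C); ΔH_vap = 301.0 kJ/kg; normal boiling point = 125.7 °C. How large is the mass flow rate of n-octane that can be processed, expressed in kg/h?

ṁ = 1170 kg/h

Δh = 2.22×(125.7−-3.30) + 301.0 + 1.65×(171−125.7) = 662.13 kJ/kg
Q = 215 kW = 215 kJ/s = 774000 kJ/h
ṁ = Q/Δh = 774000 / 662.13 = 1169 kg/h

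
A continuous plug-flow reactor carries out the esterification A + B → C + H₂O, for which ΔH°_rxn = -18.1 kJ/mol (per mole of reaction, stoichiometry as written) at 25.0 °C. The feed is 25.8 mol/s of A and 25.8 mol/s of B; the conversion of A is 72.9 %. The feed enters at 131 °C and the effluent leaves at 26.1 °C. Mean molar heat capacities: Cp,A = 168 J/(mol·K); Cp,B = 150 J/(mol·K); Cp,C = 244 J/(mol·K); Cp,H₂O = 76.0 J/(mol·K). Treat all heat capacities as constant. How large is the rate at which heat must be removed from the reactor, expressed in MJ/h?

Q_out = 4320 MJ/h

Extent of reaction ξ = 0.729 × 25.8 = 18.808 mol/s
Reaction term: ξ·ΔH°_rxn = 18.808 × -18.1 = -340.43 kJ/s
Sensible, feed 131→25 °C: -869.67 kJ/s
Outlet flows (mol/s): A 6.9918, B 6.9918, C 18.808, H₂O 18.808
Sensible, products 25→26.1 °C: 9.0662 kJ/s
Q = ΔH = -1201 kJ/s = -1201 kW
Heat removed = 4323.7 MJ/h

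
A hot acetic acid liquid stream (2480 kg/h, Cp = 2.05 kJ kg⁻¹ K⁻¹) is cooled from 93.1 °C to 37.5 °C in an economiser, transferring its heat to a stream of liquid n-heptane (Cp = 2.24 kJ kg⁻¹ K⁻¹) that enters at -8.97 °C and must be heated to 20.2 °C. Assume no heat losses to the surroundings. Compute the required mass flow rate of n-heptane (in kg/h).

Heat released by hot stream: Q = 2480 × 2.05 × (93.1 − 37.5) = 282670 kJ/h
Energy balance on cold side (adiabatic exchanger): Q = ṁ_c·Cp_c·(T_c,out − T_c,in)
ṁ_c = 282670 / [2.24 × (20.2 − -8.97)] = 4326.1 kg/h

ṁ_c = 4330 kg/h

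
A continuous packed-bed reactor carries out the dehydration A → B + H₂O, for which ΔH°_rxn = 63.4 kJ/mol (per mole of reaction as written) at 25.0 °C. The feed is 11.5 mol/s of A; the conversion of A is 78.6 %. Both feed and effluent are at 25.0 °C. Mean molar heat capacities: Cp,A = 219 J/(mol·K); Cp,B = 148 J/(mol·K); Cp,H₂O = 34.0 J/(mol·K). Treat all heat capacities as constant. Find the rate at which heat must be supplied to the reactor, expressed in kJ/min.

Q_in = 34400 kJ/min

Extent of reaction ξ = 0.786 × 11.5 = 9.039 mol/s
Reaction term: ξ·ΔH°_rxn = 9.039 × 63.4 = 573.07 kJ/s
Q = ΔH = 573.07 kJ/s = 573.07 kW
Heat supplied = 34384 kJ/min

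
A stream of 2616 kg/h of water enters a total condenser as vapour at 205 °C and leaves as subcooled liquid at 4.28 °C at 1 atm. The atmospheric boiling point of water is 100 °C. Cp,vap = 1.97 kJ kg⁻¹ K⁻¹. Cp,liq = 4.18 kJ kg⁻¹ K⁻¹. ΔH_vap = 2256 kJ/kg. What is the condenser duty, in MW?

Q_c = 2.08 MW

vapour 205→100 °C: -206.85 kJ/kg
condensation at 100 °C: -2256 kJ/kg
liquid 100→4.28 °C: -400.11 kJ/kg
Δh = -206.85 + -2256 + -400.11 = -2863 kJ/kg
Q = ṁ·Δh = 2616 kg/h × -2863 kJ/kg = -7.4895e+06 kJ/h
|Q| = 2080.4 kW = 2.0804 MW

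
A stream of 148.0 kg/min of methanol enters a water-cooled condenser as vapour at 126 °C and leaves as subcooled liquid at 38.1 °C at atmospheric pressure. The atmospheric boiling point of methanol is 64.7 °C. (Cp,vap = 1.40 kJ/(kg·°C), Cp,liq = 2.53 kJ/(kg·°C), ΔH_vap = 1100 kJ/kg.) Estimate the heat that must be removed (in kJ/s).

vapour 126→64.7 °C: -85.82 kJ/kg
condensation at 64.7 °C: -1100 kJ/kg
liquid 64.7→38.1 °C: -67.298 kJ/kg
Δh = -85.82 + -1100 + -67.298 = -1253.1 kJ/kg
Q = ṁ·Δh = 148.0 kg/min × -1253.1 kJ/kg = -185460 kJ/min
|Q| = 3091 kW

Q_c = 3090 kJ/s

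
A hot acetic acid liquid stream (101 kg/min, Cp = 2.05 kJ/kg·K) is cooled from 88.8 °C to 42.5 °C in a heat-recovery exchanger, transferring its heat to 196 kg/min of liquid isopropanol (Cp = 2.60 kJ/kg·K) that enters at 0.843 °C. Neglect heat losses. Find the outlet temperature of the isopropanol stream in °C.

T_c,out = 19.7 °C

Heat released by hot stream: Q = 101 × 2.05 × (88.8 − 42.5) = 9586.4 kJ/min
Energy balance on cold side (adiabatic exchanger): Q = ṁ_c·Cp_c·(T_c,out − T_c,in)
T_c,out = 0.843 + 9586.4/(196 × 2.60) = 19.655 °C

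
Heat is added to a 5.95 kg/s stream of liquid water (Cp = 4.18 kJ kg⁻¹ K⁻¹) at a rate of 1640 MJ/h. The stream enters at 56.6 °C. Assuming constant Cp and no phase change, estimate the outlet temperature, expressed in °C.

T_out = 74.9 °C

Q = 1640 MJ/h = 455.56 kJ/s
ΔT = Q/(ṁ·Cp) = 455.56/(5.95×4.18) = 18.317 K
T_out = 56.6 + 18.317 = 74.917 °C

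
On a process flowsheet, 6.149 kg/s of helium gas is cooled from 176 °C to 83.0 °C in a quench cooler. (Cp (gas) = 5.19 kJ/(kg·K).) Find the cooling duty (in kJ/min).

Q = ṁ·Cp·ΔT = 6.149 × 5.19 × (83.0 − 176) = -2967.9 kJ/s
Cooling duty = 178080 kJ/min

Q_c = 178000 kJ/min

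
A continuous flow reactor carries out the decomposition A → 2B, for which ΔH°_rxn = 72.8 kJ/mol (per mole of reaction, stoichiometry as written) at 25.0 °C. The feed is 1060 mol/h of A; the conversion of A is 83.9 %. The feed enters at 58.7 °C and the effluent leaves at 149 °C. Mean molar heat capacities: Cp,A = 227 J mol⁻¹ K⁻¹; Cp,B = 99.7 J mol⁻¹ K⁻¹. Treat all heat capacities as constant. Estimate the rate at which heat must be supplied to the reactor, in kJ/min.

Q_in = 1390 kJ/min

Extent of reaction ξ = 0.839 × 1060 = 889.34 mol/h
Reaction term: ξ·ΔH°_rxn = 889.34 × 72.8 = 64744 kJ/h
Sensible, feed 58.7→25 °C: -8108.9 kJ/h
Outlet flows (mol/h): A 170.66, B 1778.7
Sensible, products 25→149 °C: 26793 kJ/h
Q = ΔH = 83428 kJ/h = 23.175 kW
Heat supplied = 1390.5 kJ/min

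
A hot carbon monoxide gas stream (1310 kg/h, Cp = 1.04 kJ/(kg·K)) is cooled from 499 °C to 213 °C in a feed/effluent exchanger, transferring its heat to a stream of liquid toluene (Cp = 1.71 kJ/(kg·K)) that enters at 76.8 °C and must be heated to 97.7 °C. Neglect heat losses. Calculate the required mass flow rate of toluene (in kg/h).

Heat released by hot stream: Q = 1310 × 1.04 × (499 − 213) = 389650 kJ/h
Energy balance on cold side (adiabatic exchanger): Q = ṁ_c·Cp_c·(T_c,out − T_c,in)
ṁ_c = 389650 / [1.71 × (97.7 − 76.8)] = 10903 kg/h

ṁ_c = 10900 kg/h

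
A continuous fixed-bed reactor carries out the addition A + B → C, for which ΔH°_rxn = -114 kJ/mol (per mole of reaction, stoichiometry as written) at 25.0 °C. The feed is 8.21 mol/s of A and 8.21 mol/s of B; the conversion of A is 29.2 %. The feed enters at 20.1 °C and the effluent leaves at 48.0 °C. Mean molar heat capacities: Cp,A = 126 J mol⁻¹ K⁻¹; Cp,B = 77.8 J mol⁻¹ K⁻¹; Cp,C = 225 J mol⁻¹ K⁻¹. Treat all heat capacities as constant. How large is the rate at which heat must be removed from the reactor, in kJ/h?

Q_out = 812000 kJ/h

Extent of reaction ξ = 0.292 × 8.21 = 2.3973 mol/s
Reaction term: ξ·ΔH°_rxn = 2.3973 × -114 = -273.29 kJ/s
Sensible, feed 20.1→25 °C: 8.1987 kJ/s
Outlet flows (mol/s): A 5.8127, B 5.8127, C 2.3973
Sensible, products 25→48.0 °C: 39.652 kJ/s
Q = ΔH = -225.44 kJ/s = -225.44 kW
Heat removed = 811600 kJ/h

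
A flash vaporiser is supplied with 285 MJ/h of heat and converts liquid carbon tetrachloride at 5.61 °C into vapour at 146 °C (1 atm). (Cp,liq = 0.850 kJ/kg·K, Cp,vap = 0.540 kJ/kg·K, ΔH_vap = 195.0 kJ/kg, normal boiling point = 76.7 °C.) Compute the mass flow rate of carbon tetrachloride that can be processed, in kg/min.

ṁ = 16.2 kg/min

Δh = 0.850×(76.7−5.61) + 195.0 + 0.540×(146−76.7) = 292.85 kJ/kg
Q = 285 MJ/h = 79.167 kJ/s = 4750 kJ/min
ṁ = Q/Δh = 4750 / 292.85 = 16.22 kg/min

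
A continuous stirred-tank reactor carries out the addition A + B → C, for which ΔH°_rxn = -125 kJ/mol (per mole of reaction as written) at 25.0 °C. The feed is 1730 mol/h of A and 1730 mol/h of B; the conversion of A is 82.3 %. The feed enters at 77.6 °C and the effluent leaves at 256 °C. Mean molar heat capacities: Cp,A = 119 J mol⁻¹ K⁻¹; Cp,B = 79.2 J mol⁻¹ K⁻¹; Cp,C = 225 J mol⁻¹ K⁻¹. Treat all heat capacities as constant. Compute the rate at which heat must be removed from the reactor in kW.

Q_out = 30.0 kW

Extent of reaction ξ = 0.823 × 1730 = 1423.8 mol/h
Reaction term: ξ·ΔH°_rxn = 1423.8 × -125 = -177970 kJ/h
Sensible, feed 77.6→25 °C: -18036 kJ/h
Outlet flows (mol/h): A 306.21, B 306.21, C 1423.8
Sensible, products 25→256 °C: 88021 kJ/h
Q = ΔH = -107990 kJ/h = -29.997 kW
Heat removed = 29.997 kW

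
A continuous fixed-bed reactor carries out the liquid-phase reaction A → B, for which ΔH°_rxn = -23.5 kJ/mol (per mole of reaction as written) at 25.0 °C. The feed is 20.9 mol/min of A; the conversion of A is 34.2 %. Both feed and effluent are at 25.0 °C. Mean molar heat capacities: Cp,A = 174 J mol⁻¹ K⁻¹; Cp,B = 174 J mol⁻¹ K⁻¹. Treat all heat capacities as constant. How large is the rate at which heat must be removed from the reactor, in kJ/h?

Extent of reaction ξ = 0.342 × 20.9 = 7.1478 mol/min
Reaction term: ξ·ΔH°_rxn = 7.1478 × -23.5 = -167.97 kJ/min
Q = ΔH = -167.97 kJ/min = -2.7996 kW
Heat removed = 10078 kJ/h

Q_out = 10100 kJ/h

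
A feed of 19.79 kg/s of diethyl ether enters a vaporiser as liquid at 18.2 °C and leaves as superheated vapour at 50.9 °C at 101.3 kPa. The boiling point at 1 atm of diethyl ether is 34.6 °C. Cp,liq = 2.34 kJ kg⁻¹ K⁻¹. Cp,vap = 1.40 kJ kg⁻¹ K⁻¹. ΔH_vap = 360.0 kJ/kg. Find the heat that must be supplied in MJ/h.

Q = 30000 MJ/h

liquid 18.2→34.6 °C: 38.376 kJ/kg
vaporisation at 34.6 °C: 360 kJ/kg
vapour 34.6→50.9 °C: 22.82 kJ/kg
Δh = 38.376 + 360 + 22.82 = 421.2 kJ/kg
Q = ṁ·Δh = 19.79 kg/s × 421.2 kJ/kg = 8335.5 kJ/s
|Q| = 8335.5 kW = 30008 MJ/h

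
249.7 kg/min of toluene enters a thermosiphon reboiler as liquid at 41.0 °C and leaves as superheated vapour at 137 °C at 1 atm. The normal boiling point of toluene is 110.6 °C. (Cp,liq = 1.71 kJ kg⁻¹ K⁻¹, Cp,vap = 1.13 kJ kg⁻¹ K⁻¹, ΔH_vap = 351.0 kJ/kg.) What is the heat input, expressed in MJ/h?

liquid 41.0→110.6 °C: 119.02 kJ/kg
vaporisation at 110.6 °C: 351 kJ/kg
vapour 110.6→137 °C: 29.832 kJ/kg
Δh = 119.02 + 351 + 29.832 = 499.85 kJ/kg
Q = ṁ·Δh = 249.7 kg/min × 499.85 kJ/kg = 124810 kJ/min
|Q| = 2080.2 kW = 7488.7 MJ/h

Q = 7490 MJ/h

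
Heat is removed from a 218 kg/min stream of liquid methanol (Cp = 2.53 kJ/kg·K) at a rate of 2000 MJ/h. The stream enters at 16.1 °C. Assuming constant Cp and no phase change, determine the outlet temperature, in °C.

Q = 2000 MJ/h = 33333 kJ/min
ΔT = Q/(ṁ·Cp) = 33333/(218×2.53) = 60.437 K
T_out = 16.1 − 60.437 = -44.337 °C

T_out = -44.3 °C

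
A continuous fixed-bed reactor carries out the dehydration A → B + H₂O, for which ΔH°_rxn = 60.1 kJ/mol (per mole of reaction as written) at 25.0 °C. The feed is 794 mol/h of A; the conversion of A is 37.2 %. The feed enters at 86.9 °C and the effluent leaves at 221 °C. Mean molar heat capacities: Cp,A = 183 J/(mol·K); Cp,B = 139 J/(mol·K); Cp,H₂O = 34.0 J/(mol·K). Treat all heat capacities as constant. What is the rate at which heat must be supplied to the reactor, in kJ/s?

Extent of reaction ξ = 0.372 × 794 = 295.37 mol/h
Reaction term: ξ·ΔH°_rxn = 295.37 × 60.1 = 17752 kJ/h
Sensible, feed 86.9→25 °C: -8994.2 kJ/h
Outlet flows (mol/h): A 498.63, B 295.37, H₂O 295.37
Sensible, products 25→221 °C: 27900 kJ/h
Q = ΔH = 36658 kJ/h = 10.183 kW
Heat supplied = 10.183 kJ/s

Q_in = 10.2 kJ/s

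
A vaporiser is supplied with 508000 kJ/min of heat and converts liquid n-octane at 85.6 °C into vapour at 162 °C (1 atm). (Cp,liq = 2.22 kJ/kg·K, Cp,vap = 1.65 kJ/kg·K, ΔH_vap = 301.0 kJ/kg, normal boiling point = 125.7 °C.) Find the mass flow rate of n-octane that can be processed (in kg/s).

Δh = 2.22×(125.7−85.6) + 301.0 + 1.65×(162−125.7) = 449.92 kJ/kg
Q = 508000 kJ/min = 8466.7 kJ/s = 8466.7 kJ/s
ṁ = Q/Δh = 8466.7 / 449.92 = 18.818 kg/s

ṁ = 18.8 kg/s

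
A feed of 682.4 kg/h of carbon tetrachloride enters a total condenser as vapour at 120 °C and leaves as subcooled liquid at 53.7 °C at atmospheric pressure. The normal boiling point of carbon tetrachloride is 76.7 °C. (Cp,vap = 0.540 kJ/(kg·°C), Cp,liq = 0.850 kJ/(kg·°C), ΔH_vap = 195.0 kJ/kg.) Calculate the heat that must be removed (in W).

vapour 120→76.7 °C: -23.382 kJ/kg
condensation at 76.7 °C: -195 kJ/kg
liquid 76.7→53.7 °C: -19.55 kJ/kg
Δh = -23.382 + -195 + -19.55 = -237.93 kJ/kg
Q = ṁ·Δh = 682.4 kg/h × -237.93 kJ/kg = -162360 kJ/h
|Q| = 45.101 kW = 45101 W

Q_c = 45100 W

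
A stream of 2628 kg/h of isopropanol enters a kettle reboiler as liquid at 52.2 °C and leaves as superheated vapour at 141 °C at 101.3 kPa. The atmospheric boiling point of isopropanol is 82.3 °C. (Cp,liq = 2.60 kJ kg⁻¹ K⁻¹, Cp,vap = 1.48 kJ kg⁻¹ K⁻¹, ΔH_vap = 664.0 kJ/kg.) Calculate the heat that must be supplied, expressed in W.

Q = 605000 W

liquid 52.2→82.3 °C: 78.26 kJ/kg
vaporisation at 82.3 °C: 664 kJ/kg
vapour 82.3→141 °C: 86.876 kJ/kg
Δh = 78.26 + 664 + 86.876 = 829.14 kJ/kg
Q = ṁ·Δh = 2628 kg/h × 829.14 kJ/kg = 2.179e+06 kJ/h
|Q| = 605.27 kW = 605270 W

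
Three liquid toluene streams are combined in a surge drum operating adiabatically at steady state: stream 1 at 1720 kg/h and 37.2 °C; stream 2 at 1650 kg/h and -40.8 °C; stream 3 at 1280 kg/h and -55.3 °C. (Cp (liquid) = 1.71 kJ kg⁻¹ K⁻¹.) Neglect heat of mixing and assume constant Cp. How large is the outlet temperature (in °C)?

Energy balance with Q = 0: Σ ṁᵢCp,ᵢ(T_out − Tᵢ) = 0
Σ ṁᵢCp,ᵢTᵢ = 1720×1.71×37.2 + 1650×1.71×-40.8 + 1280×1.71×-55.3 = -126750
Σ ṁᵢCp,ᵢ = 1720×1.71 + 1650×1.71 + 1280×1.71 = 7951.5
T_out = -126750 / 7951.5 = -15.94 °C

T_out = -15.9 °C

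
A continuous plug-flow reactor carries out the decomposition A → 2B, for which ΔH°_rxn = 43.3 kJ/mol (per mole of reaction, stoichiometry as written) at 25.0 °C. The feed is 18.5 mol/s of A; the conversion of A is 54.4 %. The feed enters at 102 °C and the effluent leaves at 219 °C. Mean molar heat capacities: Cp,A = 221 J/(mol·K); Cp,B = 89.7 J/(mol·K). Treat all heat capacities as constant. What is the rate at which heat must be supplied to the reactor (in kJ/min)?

Q_in = 50000 kJ/min

Extent of reaction ξ = 0.544 × 18.5 = 10.064 mol/s
Reaction term: ξ·ΔH°_rxn = 10.064 × 43.3 = 435.77 kJ/s
Sensible, feed 102→25 °C: -314.81 kJ/s
Outlet flows (mol/s): A 8.436, B 20.128
Sensible, products 25→219 °C: 711.95 kJ/s
Q = ΔH = 832.91 kJ/s = 832.91 kW
Heat supplied = 49974 kJ/min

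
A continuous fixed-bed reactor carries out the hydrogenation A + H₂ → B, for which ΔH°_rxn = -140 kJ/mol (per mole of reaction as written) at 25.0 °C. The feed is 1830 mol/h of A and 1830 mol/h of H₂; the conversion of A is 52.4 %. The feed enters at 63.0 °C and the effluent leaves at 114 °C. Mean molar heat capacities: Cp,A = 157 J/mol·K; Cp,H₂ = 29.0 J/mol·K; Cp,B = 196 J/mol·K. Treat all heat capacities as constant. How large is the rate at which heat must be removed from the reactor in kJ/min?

Q_out = 1930 kJ/min

Extent of reaction ξ = 0.524 × 1830 = 958.92 mol/h
Reaction term: ξ·ΔH°_rxn = 958.92 × -140 = -134250 kJ/h
Sensible, feed 63.0→25 °C: -12934 kJ/h
Outlet flows (mol/h): A 871.08, H₂ 871.08, B 958.92
Sensible, products 25→114 °C: 31147 kJ/h
Q = ΔH = -116040 kJ/h = -32.232 kW
Heat removed = 1933.9 kJ/min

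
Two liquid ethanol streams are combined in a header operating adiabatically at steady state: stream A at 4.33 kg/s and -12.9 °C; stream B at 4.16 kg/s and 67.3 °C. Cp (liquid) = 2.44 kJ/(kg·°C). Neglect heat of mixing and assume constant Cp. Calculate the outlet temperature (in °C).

T_out = 26.4 °C

Energy balance with Q = 0: Σ ṁᵢCp,ᵢ(T_out − Tᵢ) = 0
Σ ṁᵢCp,ᵢTᵢ = 4.33×2.44×-12.9 + 4.16×2.44×67.3 = 546.83
Σ ṁᵢCp,ᵢ = 4.33×2.44 + 4.16×2.44 = 20.716
T_out = 546.83 / 20.716 = 26.397 °C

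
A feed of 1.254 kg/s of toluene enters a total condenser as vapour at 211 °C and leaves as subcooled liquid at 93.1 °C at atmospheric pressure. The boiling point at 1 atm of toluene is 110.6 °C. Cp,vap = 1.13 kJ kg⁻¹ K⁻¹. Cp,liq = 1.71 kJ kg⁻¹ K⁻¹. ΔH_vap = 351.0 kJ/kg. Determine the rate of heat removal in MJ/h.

vapour 211→110.6 °C: -113.45 kJ/kg
condensation at 110.6 °C: -351 kJ/kg
liquid 110.6→93.1 °C: -29.925 kJ/kg
Δh = -113.45 + -351 + -29.925 = -494.38 kJ/kg
Q = ṁ·Δh = 1.254 kg/s × -494.38 kJ/kg = -619.95 kJ/s
|Q| = 619.95 kW = 2231.8 MJ/h

Q_c = 2230 MJ/h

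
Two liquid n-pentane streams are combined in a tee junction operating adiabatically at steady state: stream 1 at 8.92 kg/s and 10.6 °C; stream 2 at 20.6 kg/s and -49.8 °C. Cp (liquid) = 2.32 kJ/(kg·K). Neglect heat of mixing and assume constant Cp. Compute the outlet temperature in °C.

T_out = -31.5 °C

Adiabatic, steady state ⇒ Σ ṁᵢCp,ᵢ(T_out − Tᵢ) = 0
T_out = Σ ṁᵢCp,ᵢTᵢ / Σ ṁᵢCp,ᵢ
      = -2160.7 / 68.486 = -31.549 °C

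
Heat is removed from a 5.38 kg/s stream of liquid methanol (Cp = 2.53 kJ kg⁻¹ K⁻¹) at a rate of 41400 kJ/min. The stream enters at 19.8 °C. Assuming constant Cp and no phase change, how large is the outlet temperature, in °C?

T_out = -30.9 °C

Q = 41400 kJ/min = 690 kJ/s
ΔT = Q/(ṁ·Cp) = 690/(5.38×2.53) = 50.693 K
T_out = 19.8 − 50.693 = -30.893 °C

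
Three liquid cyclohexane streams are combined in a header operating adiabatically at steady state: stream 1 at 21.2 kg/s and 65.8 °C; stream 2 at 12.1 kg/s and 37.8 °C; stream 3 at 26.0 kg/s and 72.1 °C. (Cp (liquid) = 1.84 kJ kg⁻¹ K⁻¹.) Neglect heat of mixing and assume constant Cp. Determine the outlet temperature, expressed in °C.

Adiabatic, steady state ⇒ Σ ṁᵢCp,ᵢ(T_out − Tᵢ) = 0
Σ ṁᵢCp,ᵢTᵢ = 21.2×1.84×65.8 + 12.1×1.84×37.8 + 26.0×1.84×72.1 = 6857.6
Σ ṁᵢCp,ᵢ = 21.2×1.84 + 12.1×1.84 + 26.0×1.84 = 109.11
T_out = 6857.6 / 109.11 = 62.849 °C

T_out = 62.8 °C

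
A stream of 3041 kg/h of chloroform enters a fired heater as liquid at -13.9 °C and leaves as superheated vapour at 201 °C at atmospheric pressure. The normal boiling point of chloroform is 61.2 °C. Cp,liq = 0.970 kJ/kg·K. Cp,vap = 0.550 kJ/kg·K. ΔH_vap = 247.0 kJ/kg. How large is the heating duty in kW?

Q = 335 kW

liquid -13.9→61.2 °C: 72.847 kJ/kg
vaporisation at 61.2 °C: 247 kJ/kg
vapour 61.2→201 °C: 76.89 kJ/kg
Δh = 72.847 + 247 + 76.89 = 396.74 kJ/kg
Q = ṁ·Δh = 3041 kg/h × 396.74 kJ/kg = 1.2065e+06 kJ/h
|Q| = 335.13 kW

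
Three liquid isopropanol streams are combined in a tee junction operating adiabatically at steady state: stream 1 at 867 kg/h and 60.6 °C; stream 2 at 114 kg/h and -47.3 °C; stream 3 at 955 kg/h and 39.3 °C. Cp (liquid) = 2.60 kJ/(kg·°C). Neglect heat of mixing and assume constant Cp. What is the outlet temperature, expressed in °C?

T_out = 43.7 °C

Energy balance with Q = 0: Σ ṁᵢCp,ᵢ(T_out − Tᵢ) = 0
Σ ṁᵢCp,ᵢTᵢ = 867×2.60×60.6 + 114×2.60×-47.3 + 955×2.60×39.3 = 220170
Σ ṁᵢCp,ᵢ = 867×2.60 + 114×2.60 + 955×2.60 = 5033.6
T_out = 220170 / 5033.6 = 43.739 °C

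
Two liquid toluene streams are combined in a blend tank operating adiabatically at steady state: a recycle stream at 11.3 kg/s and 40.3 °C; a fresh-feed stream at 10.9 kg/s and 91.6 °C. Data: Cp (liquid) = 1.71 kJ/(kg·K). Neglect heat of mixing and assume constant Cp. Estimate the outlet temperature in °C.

T_out = 65.5 °C

Energy balance with Q = 0: Σ ṁᵢCp,ᵢ(T_out − Tᵢ) = 0
Σ ṁᵢCp,ᵢTᵢ = 11.3×1.71×40.3 + 10.9×1.71×91.6 = 2486
Σ ṁᵢCp,ᵢ = 11.3×1.71 + 10.9×1.71 = 37.962
T_out = 2486 / 37.962 = 65.488 °C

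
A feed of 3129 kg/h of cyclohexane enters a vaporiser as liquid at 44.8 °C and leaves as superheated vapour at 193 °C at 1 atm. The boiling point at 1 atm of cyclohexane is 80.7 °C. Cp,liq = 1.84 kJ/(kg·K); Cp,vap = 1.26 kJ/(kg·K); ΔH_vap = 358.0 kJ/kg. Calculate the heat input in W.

Q = 492000 W

liquid 44.8→80.7 °C: 66.056 kJ/kg
vaporisation at 80.7 °C: 358 kJ/kg
vapour 80.7→193 °C: 141.5 kJ/kg
Δh = 66.056 + 358 + 141.5 = 565.55 kJ/kg
Q = ṁ·Δh = 3129 kg/h × 565.55 kJ/kg = 1.7696e+06 kJ/h
|Q| = 491.56 kW = 491560 W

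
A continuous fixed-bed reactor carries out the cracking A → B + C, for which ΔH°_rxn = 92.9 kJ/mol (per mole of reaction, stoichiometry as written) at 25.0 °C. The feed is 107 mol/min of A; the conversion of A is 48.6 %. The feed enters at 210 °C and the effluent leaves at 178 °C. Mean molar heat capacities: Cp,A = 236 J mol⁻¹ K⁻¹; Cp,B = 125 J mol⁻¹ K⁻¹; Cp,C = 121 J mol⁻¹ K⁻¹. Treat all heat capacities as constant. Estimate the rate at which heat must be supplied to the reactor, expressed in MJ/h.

Q_in = 246 MJ/h

Extent of reaction ξ = 0.486 × 107 = 52.002 mol/min
Reaction term: ξ·ΔH°_rxn = 52.002 × 92.9 = 4831 kJ/min
Sensible, feed 210→25 °C: -4671.6 kJ/min
Outlet flows (mol/min): A 54.998, B 52.002, C 52.002
Sensible, products 25→178 °C: 3943.1 kJ/min
Q = ΔH = 4102.5 kJ/min = 68.375 kW
Heat supplied = 246.15 MJ/h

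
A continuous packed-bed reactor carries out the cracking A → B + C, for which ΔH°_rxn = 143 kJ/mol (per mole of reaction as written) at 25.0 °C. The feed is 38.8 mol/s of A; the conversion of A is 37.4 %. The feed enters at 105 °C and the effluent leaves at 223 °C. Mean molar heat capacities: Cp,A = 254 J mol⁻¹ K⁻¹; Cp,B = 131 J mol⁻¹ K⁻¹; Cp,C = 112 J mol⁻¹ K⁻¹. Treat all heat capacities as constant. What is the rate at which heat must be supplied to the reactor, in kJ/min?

Extent of reaction ξ = 0.374 × 38.8 = 14.511 mol/s
Reaction term: ξ·ΔH°_rxn = 14.511 × 143 = 2075.1 kJ/s
Sensible, feed 105→25 °C: -788.42 kJ/s
Outlet flows (mol/s): A 24.289, B 14.511, C 14.511
Sensible, products 25→223 °C: 1919.7 kJ/s
Q = ΔH = 3206.4 kJ/s = 3206.4 kW
Heat supplied = 192380 kJ/min

Q_in = 192000 kJ/min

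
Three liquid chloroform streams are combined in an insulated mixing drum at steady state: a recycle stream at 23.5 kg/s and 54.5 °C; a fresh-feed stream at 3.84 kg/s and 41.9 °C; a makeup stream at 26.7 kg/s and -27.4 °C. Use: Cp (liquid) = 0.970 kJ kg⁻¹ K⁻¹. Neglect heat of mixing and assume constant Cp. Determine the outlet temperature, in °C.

T_out = 13.1 °C

Adiabatic, steady state ⇒ Σ ṁᵢCp,ᵢ(T_out − Tᵢ) = 0
T_out = Σ ṁᵢCp,ᵢTᵢ / Σ ṁᵢCp,ᵢ
      = 688.76 / 52.419 = 13.14 °C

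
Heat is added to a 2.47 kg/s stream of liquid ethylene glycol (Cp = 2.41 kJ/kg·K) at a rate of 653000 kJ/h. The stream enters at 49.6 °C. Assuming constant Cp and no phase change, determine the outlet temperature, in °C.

T_out = 80.1 °C

Q = 653000 kJ/h = 181.39 kJ/s
ΔT = Q/(ṁ·Cp) = 181.39/(2.47×2.41) = 30.472 K
T_out = 49.6 + 30.472 = 80.072 °C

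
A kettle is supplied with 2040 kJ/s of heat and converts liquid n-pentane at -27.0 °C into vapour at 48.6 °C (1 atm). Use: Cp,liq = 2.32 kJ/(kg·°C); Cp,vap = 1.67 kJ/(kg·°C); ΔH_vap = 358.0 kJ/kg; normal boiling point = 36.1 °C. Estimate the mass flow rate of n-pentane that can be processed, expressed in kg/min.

Δh = 2.32×(36.1−-27.0) + 358.0 + 1.67×(48.6−36.1) = 525.27 kJ/kg
Q = 2040 kJ/s = 2040 kJ/s = 122400 kJ/min
ṁ = Q/Δh = 122400 / 525.27 = 233.02 kg/min

ṁ = 233 kg/min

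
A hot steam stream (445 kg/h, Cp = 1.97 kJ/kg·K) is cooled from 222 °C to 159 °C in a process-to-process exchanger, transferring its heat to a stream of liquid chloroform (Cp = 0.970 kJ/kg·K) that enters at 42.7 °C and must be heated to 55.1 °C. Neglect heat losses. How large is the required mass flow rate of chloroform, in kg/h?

ṁ_c = 4590 kg/h

Heat released by hot stream: Q = 445 × 1.97 × (222 − 159) = 55229 kJ/h
Energy balance on cold side (adiabatic exchanger): Q = ṁ_c·Cp_c·(T_c,out − T_c,in)
ṁ_c = 55229 / [0.970 × (55.1 − 42.7)] = 4591.7 kg/h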